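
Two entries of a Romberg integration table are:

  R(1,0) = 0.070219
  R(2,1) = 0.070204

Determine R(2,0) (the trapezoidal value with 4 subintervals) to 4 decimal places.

From R(2,1) = (4·R(2,0) − R(1,0))/3, solve for R(2,0):
4·R(2,0) = 3·0.070204 + 0.070219 = 0.280831
R(2,0) = 0.070208

0.0702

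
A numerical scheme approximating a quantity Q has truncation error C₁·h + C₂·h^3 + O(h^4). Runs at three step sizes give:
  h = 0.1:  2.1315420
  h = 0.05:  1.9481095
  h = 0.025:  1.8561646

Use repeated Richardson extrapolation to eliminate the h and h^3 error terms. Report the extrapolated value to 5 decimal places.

1.76415

First eliminate the h term (factor 2^1 = 2):
  B₁ = (2·1.9481095 − 2.1315420)/1 = 1.7646770
  B₂ = (2·1.8561646 − 1.9481095)/1 = 1.7642197
Then eliminate the h^3 term (factor 2^3 = 8):
  (8·1.7642197 − 1.7646770)/7 = 1.7641544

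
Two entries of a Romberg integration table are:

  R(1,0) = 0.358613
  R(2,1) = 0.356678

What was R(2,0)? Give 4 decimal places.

0.3572

From R(2,1) = (4·R(2,0) − R(1,0))/3, solve for R(2,0):
4·R(2,0) = 3·0.356678 + 0.358613 = 1.428647
R(2,0) = 0.357162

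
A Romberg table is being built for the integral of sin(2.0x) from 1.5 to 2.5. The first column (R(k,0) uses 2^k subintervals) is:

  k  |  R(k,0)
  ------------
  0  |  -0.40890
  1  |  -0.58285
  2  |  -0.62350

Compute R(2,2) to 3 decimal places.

-0.637

R(1,1) = (4·(-0.58285) − (-0.40890)) / 3 = -0.64083
R(2,1) = (4·(-0.62350) − (-0.58285)) / 3 = -0.63705
R(2,2) = (16·(-0.63705) − (-0.64083)) / 15 = -0.63680
(Column j=1 coincides with Simpson's rule on the same nodes.)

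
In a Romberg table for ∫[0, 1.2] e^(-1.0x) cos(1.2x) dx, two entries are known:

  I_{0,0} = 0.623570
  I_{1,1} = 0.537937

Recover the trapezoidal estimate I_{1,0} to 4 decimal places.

From I_{1,1} = (4·I_{1,0} − I_{0,0})/3, solve for I_{1,0}:
4·I_{1,0} = 3·0.537937 + 0.623570 = 2.237381
I_{1,0} = 0.559345

0.5593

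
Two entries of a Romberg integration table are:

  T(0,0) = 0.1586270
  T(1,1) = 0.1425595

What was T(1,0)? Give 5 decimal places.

From T(1,1) = (4·T(1,0) − T(0,0))/3, solve for T(1,0):
4·T(1,0) = 3·0.1425595 + 0.1586270 = 0.5863055
T(1,0) = 0.1465764

0.14658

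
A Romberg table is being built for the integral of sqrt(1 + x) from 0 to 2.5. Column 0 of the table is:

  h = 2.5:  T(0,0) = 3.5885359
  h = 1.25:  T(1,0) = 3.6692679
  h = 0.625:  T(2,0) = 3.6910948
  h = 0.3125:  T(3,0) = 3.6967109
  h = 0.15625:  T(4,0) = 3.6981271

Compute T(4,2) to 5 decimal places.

3.69860

T(3,1) = 3.6967109 + (3.6967109 − 3.6910948)/3 = 3.6985829
T(4,1) = 3.6981271 + (3.6981271 − 3.6967109)/3 = 3.6985992
T(4,2) = 3.6985992 + (3.6985992 − 3.6985829)/15 = 3.6986003
(Column j=1 coincides with Simpson's rule on the same nodes.)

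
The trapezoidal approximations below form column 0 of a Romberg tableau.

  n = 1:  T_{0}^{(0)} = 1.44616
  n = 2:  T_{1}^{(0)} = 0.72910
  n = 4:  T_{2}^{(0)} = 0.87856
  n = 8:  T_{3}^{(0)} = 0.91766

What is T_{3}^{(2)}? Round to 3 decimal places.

0.931

Richardson extrapolation on the trapezoidal column (denominator 4−1=3):
T_{2}^{(1)} = (4·0.87856 − 0.72910) / 3 = 0.92838
T_{3}^{(1)} = 0.91766 + (0.91766 − 0.87856)/3 = 0.93069
T_{3}^{(2)} = (16·0.93069 − 0.92838) / 15 = 0.93084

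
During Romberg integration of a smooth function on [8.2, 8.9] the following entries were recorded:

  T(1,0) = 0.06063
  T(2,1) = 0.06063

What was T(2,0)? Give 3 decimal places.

0.061

From T(2,1) = (4·T(2,0) − T(1,0))/3, solve for T(2,0):
4·T(2,0) = 3·0.06063 + 0.06063 = 0.24252
T(2,0) = 0.06063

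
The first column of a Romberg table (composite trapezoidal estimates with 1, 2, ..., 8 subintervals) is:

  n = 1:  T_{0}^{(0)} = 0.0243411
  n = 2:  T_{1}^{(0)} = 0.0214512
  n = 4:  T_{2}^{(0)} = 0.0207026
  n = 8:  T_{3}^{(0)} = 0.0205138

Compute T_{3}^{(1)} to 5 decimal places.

0.02045

Richardson extrapolation on the trapezoidal column (denominator 4−1=3):
T_{3}^{(1)} = 0.0205138 + (0.0205138 − 0.0207026)/3 = 0.0204509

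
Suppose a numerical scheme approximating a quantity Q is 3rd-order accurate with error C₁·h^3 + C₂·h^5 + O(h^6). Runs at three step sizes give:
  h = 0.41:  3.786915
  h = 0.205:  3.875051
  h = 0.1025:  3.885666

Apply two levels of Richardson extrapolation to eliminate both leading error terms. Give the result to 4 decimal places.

3.8872

First eliminate the h^3 term (factor 2^3 = 8):
  B₁ = (8·3.875051 − 3.786915)/7 = 3.887642
  B₂ = (8·3.885666 − 3.875051)/7 = 3.887182
Then eliminate the h^5 term (factor 2^5 = 32):
  (32·3.887182 − 3.887642)/31 = 3.887167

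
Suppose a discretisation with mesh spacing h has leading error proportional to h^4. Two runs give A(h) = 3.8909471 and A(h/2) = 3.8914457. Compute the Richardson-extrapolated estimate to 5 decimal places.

3.89148

The leading error scales as h^4; refining by a factor of 2 reduces it by 2^4 = 16.
Extrapolated value = (16·A(h/2) − A(h)) / (16 − 1)
= (16·3.8914457 − 3.8909471) / 15
= 58.3721841 / 15 = 3.8914789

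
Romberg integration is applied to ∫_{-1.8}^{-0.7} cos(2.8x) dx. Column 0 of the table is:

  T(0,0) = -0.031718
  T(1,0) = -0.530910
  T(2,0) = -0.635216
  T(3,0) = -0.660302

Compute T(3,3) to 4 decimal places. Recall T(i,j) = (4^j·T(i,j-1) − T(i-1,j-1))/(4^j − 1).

-0.6686

Richardson extrapolation on the trapezoidal column (denominator 4−1=3):
T(1,1) = (4·(-0.530910) − (-0.031718)) / 3 = -0.697307
T(2,1) = -0.635216 + (-0.635216 − (-0.530910))/3 = -0.669985
T(3,1) = -0.660302 + (-0.660302 − (-0.635216))/3 = -0.668664
T(2,2) = (16·(-0.669985) − (-0.697307)) / 15 = -0.668164
T(3,2) = -0.668664 + (-0.668664 − (-0.669985))/15 = -0.668576
T(3,3) = (64·(-0.668576) − (-0.668164)) / 63 = -0.668583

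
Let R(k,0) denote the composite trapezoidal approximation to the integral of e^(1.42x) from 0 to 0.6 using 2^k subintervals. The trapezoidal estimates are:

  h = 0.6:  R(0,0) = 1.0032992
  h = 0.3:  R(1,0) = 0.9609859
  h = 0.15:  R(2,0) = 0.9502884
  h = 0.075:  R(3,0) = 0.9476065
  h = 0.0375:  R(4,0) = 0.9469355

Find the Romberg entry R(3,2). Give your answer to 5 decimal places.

Richardson extrapolation on the trapezoidal column (denominator 4−1=3):
R(2,1) = (4·0.9502884 − 0.9609859) / 3 = 0.9467226
R(3,1) = (4·0.9476065 − 0.9502884) / 3 = 0.9467125
R(3,2) = (16·0.9467125 − 0.9467226) / 15 = 0.9467118

0.94671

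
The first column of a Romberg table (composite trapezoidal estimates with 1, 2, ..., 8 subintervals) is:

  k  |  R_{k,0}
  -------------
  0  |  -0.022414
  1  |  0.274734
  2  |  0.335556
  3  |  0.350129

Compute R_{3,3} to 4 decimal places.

Richardson extrapolation on the trapezoidal column (denominator 4−1=3):
R_{1,1} = 0.274734 + (0.274734 − (-0.022414))/3 = 0.373783
R_{2,1} = 0.335556 + (0.335556 − 0.274734)/3 = 0.355830
R_{3,1} = 0.350129 + (0.350129 − 0.335556)/3 = 0.354987
R_{2,2} = 0.355830 + (0.355830 − 0.373783)/15 = 0.354633
R_{3,2} = (16·0.354987 − 0.355830) / 15 = 0.354931
R_{3,3} = (64·0.354931 − 0.354633) / 63 = 0.354936

0.3549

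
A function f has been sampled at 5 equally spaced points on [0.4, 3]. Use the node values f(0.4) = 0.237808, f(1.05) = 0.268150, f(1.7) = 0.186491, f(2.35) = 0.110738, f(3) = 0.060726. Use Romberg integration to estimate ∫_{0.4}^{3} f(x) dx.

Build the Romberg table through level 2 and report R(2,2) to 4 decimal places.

0.4753

R(0,0) (trapezoid, 1 panel, h=2.6000): 0.388094
R(1,0) (trapezoid, 2 panels, h=1.3000): 0.436485
R(2,0) (trapezoid, 4 panels, h=0.6500): 0.464520
R(1,1) = 0.436485 + (0.436485 − 0.388094)/3 = 0.452615
R(2,1) = 0.464520 + (0.464520 − 0.436485)/3 = 0.473865
R(2,2) = 0.473865 + (0.473865 − 0.452615)/15 = 0.475282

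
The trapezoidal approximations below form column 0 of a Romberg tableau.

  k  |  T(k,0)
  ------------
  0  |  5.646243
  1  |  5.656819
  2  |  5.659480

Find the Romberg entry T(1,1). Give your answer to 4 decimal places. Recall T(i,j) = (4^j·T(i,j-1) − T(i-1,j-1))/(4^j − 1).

Richardson extrapolation on the trapezoidal column (denominator 4−1=3):
T(1,1) = 5.656819 + (5.656819 − 5.646243)/3 = 5.660344

5.6603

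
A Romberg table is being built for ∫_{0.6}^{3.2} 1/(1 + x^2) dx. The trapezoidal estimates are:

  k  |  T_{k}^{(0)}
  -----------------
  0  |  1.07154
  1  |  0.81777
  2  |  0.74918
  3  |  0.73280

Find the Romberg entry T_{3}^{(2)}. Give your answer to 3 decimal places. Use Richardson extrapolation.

0.727

T_{2}^{(1)} = 0.74918 + (0.74918 − 0.81777)/3 = 0.72632
T_{3}^{(1)} = 0.73280 + (0.73280 − 0.74918)/3 = 0.72734
T_{3}^{(2)} = (16·0.72734 − 0.72632) / 15 = 0.72741
(Column j=1 coincides with Simpson's rule on the same nodes.)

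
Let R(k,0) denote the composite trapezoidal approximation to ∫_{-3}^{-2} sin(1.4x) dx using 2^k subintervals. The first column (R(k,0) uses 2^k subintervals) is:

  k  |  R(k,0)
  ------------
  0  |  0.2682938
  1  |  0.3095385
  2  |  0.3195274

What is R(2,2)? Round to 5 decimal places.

0.32283

R(1,1) = 0.3095385 + (0.3095385 − 0.2682938)/3 = 0.3232867
R(2,1) = 0.3195274 + (0.3195274 − 0.3095385)/3 = 0.3228570
R(2,2) = 0.3228570 + (0.3228570 − 0.3232867)/15 = 0.3228284
(Column j=1 coincides with Simpson's rule on the same nodes.)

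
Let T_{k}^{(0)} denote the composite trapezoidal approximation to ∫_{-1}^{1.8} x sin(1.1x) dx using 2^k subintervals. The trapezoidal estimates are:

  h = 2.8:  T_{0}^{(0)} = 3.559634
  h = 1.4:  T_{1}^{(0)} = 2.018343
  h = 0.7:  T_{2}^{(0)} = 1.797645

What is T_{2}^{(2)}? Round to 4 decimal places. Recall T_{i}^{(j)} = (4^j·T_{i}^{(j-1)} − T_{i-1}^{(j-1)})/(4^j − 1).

Richardson extrapolation on the trapezoidal column (denominator 4−1=3):
T_{1}^{(1)} = 2.018343 + (2.018343 − 3.559634)/3 = 1.504579
T_{2}^{(1)} = (4·1.797645 − 2.018343) / 3 = 1.724079
T_{2}^{(2)} = 1.724079 + (1.724079 − 1.504579)/15 = 1.738712

1.7387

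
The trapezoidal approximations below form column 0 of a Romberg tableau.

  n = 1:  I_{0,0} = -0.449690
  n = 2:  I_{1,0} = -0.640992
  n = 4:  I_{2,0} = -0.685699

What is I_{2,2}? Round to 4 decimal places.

-0.7003

Richardson extrapolation on the trapezoidal column (denominator 4−1=3):
I_{1,1} = -0.640992 + (-0.640992 − (-0.449690))/3 = -0.704759
I_{2,1} = (4·(-0.685699) − (-0.640992)) / 3 = -0.700601
I_{2,2} = -0.700601 + (-0.700601 − (-0.704759))/15 = -0.700324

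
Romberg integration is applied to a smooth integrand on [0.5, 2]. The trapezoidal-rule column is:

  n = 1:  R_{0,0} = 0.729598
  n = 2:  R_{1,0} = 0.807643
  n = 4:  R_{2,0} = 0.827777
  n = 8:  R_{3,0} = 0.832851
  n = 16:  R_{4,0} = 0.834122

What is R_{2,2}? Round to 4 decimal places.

0.8345

Richardson extrapolation on the trapezoidal column (denominator 4−1=3):
R_{1,1} = 0.807643 + (0.807643 − 0.729598)/3 = 0.833658
R_{2,1} = 0.827777 + (0.827777 − 0.807643)/3 = 0.834488
R_{2,2} = 0.834488 + (0.834488 − 0.833658)/15 = 0.834543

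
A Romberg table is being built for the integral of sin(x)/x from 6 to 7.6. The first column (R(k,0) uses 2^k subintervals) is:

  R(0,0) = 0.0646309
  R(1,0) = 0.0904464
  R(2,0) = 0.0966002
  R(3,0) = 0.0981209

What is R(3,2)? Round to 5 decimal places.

Richardson extrapolation on the trapezoidal column (denominator 4−1=3):
R(2,1) = 0.0966002 + (0.0966002 − 0.0904464)/3 = 0.0986515
R(3,1) = (4·0.0981209 − 0.0966002) / 3 = 0.0986278
R(3,2) = (16·0.0986278 − 0.0986515) / 15 = 0.0986262

0.09863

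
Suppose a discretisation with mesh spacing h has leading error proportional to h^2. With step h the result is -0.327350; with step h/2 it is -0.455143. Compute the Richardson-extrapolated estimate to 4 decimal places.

-0.4977

The leading error scales as h^2; refining by a factor of 2 reduces it by 2^2 = 4.
Extrapolated value = (4·A(h/2) − A(h)) / (4 − 1)
= (4·(-0.455143) − (-0.327350)) / 3
= -1.493222 / 3 = -0.497741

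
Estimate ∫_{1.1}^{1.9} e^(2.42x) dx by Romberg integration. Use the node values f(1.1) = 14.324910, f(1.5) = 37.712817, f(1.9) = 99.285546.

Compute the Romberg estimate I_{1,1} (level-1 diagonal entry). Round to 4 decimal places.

35.2616

I_{0,0} (trapezoid, 1 panel, h=0.8000): 45.444182
I_{1,0} (trapezoid, 2 panels, h=0.4000): 37.807218
I_{1,1} = 37.807218 + (37.807218 − 45.444182)/3 = 35.261563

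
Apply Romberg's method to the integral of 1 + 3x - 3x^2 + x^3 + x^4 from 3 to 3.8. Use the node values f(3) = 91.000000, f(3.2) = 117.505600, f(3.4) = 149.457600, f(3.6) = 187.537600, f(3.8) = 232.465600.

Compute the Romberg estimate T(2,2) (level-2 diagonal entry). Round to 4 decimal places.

122.8367

T(0,0) (trapezoid, 1 panel, h=0.8000): 129.386240
T(1,0) (trapezoid, 2 panels, h=0.4000): 124.476160
T(2,0) (trapezoid, 4 panels, h=0.2000): 123.246720
T(1,1) = 124.476160 + (124.476160 − 129.386240)/3 = 122.839467
T(2,1) = 123.246720 + (123.246720 − 124.476160)/3 = 122.836907
T(2,2) = 122.836907 + (122.836907 − 122.839467)/15 = 122.836736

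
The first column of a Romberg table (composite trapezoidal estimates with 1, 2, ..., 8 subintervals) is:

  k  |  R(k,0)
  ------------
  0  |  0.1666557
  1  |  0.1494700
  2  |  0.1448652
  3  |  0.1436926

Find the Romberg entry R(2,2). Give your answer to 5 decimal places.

Richardson extrapolation on the trapezoidal column (denominator 4−1=3):
R(1,1) = 0.1494700 + (0.1494700 − 0.1666557)/3 = 0.1437414
R(2,1) = (4·0.1448652 − 0.1494700) / 3 = 0.1433303
R(2,2) = 0.1433303 + (0.1433303 − 0.1437414)/15 = 0.1433029
(Column j=1 coincides with Simpson's rule on the same nodes.)

0.14330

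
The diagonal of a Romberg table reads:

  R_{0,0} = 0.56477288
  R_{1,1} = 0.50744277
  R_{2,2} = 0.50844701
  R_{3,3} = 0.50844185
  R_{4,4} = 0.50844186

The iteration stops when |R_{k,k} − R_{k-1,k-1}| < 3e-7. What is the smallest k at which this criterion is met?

|R_{1,1} − R_{0,0}| = 0.05733011 ≥ 3e-7
|R_{2,2} − R_{1,1}| = 0.00100424 ≥ 3e-7
|R_{3,3} − R_{2,2}| = 0.00000516 ≥ 3e-7
|R_{4,4} − R_{3,3}| = 0.00000001 < 3e-7

k = 4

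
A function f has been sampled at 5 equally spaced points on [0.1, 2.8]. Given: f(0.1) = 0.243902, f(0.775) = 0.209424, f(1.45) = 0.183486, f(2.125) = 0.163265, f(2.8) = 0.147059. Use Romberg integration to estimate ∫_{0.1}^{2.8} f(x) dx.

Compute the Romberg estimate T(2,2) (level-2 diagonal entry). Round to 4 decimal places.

0.5059

T(0,0) (trapezoid, 1 panel, h=2.7000): 0.527797
T(1,0) (trapezoid, 2 panels, h=1.3500): 0.511605
T(2,0) (trapezoid, 4 panels, h=0.6750): 0.507367
T(1,1) = 0.511605 + (0.511605 − 0.527797)/3 = 0.506208
T(2,1) = 0.507367 + (0.507367 − 0.511605)/3 = 0.505954
T(2,2) = 0.505954 + (0.505954 − 0.506208)/15 = 0.505937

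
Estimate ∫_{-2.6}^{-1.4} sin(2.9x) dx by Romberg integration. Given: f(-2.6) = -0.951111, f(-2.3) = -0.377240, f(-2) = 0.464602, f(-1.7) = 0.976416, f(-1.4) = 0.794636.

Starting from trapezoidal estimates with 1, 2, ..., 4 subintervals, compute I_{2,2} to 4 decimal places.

I_{0,0} (trapezoid, 1 panel, h=1.2000): -0.093885
I_{1,0} (trapezoid, 2 panels, h=0.6000): 0.231819
I_{2,0} (trapezoid, 4 panels, h=0.3000): 0.295662
I_{1,1} = 0.231819 + (0.231819 − (-0.093885))/3 = 0.340387
I_{2,1} = 0.295662 + (0.295662 − 0.231819)/3 = 0.316943
I_{2,2} = 0.316943 + (0.316943 − 0.340387)/15 = 0.315380

0.3154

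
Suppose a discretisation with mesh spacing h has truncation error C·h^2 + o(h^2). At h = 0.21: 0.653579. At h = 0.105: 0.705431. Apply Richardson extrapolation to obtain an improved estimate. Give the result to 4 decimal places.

The leading error scales as h^2; refining by a factor of 2 reduces it by 2^2 = 4.
Extrapolated value = (4·A(h/2) − A(h)) / (4 − 1)
= (4·0.705431 − 0.653579) / 3
= 2.168145 / 3 = 0.722715

0.7227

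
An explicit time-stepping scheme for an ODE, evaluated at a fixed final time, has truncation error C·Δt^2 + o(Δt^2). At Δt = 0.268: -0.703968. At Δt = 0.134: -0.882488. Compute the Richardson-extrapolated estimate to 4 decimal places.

Extrapolated value = (4·A(Δt/2) − A(Δt)) / (4 − 1)
= (4·(-0.882488) − (-0.703968)) / 3
= -2.825984 / 3 = -0.941995

-0.9420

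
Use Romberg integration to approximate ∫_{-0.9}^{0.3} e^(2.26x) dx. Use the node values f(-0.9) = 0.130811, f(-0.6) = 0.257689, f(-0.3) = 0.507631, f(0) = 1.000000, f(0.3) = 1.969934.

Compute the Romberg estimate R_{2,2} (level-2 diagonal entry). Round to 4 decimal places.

0.8139

R_{0,0} (trapezoid, 1 panel, h=1.2000): 1.260447
R_{1,0} (trapezoid, 2 panels, h=0.6000): 0.934802
R_{2,0} (trapezoid, 4 panels, h=0.3000): 0.844708
R_{1,1} = 0.934802 + (0.934802 − 1.260447)/3 = 0.826254
R_{2,1} = 0.844708 + (0.844708 − 0.934802)/3 = 0.814677
R_{2,2} = 0.814677 + (0.814677 − 0.826254)/15 = 0.813905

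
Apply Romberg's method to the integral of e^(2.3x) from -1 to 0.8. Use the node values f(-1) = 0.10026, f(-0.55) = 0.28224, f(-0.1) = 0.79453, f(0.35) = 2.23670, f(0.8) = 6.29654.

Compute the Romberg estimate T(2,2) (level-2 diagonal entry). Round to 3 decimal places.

T(0,0) (trapezoid, 1 panel, h=1.8000): 5.75712
T(1,0) (trapezoid, 2 panels, h=0.9000): 3.59364
T(2,0) (trapezoid, 4 panels, h=0.4500): 2.93034
T(1,1) = 3.59364 + (3.59364 − 5.75712)/3 = 2.87248
T(2,1) = 2.93034 + (2.93034 − 3.59364)/3 = 2.70924
T(2,2) = 2.70924 + (2.70924 − 2.87248)/15 = 2.69836

2.698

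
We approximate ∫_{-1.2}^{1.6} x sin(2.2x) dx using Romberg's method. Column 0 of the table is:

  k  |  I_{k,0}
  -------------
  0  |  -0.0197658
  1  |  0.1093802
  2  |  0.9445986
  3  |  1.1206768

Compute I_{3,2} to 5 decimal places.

1.17646

Richardson extrapolation on the trapezoidal column (denominator 4−1=3):
I_{2,1} = (4·0.9445986 − 0.1093802) / 3 = 1.2230047
I_{3,1} = (4·1.1206768 − 0.9445986) / 3 = 1.1793695
I_{3,2} = (16·1.1793695 − 1.2230047) / 15 = 1.1764605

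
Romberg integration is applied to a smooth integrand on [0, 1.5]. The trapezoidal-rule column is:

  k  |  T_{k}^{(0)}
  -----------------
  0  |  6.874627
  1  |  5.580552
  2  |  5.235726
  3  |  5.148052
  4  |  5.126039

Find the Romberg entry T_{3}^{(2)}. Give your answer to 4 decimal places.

5.1187

T_{2}^{(1)} = (4·5.235726 − 5.580552) / 3 = 5.120784
T_{3}^{(1)} = (4·5.148052 − 5.235726) / 3 = 5.118827
T_{3}^{(2)} = (16·5.118827 − 5.120784) / 15 = 5.118697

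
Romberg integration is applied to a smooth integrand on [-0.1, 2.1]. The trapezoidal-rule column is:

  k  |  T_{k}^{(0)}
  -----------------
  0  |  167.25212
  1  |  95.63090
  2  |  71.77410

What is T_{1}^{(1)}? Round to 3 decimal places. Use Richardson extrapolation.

71.757

Richardson extrapolation on the trapezoidal column (denominator 4−1=3):
T_{1}^{(1)} = 95.63090 + (95.63090 − 167.25212)/3 = 71.75716
(Column j=1 coincides with Simpson's rule on the same nodes.)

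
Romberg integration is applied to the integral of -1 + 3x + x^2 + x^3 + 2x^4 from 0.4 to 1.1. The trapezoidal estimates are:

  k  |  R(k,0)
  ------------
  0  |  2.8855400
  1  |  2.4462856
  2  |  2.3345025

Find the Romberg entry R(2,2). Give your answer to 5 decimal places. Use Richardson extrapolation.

2.29707

Richardson extrapolation on the trapezoidal column (denominator 4−1=3):
R(1,1) = 2.4462856 + (2.4462856 − 2.8855400)/3 = 2.2998675
R(2,1) = 2.3345025 + (2.3345025 − 2.4462856)/3 = 2.2972415
R(2,2) = 2.2972415 + (2.2972415 − 2.2998675)/15 = 2.2970664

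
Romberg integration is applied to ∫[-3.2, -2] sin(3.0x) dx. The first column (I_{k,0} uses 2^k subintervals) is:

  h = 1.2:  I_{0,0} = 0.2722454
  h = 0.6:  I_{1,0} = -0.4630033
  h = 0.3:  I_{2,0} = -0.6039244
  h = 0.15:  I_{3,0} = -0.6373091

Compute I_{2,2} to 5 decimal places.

Richardson extrapolation on the trapezoidal column (denominator 4−1=3):
I_{1,1} = (4·(-0.4630033) − 0.2722454) / 3 = -0.7080862
I_{2,1} = -0.6039244 + (-0.6039244 − (-0.4630033))/3 = -0.6508981
I_{2,2} = -0.6508981 + (-0.6508981 − (-0.7080862))/15 = -0.6470856

-0.64709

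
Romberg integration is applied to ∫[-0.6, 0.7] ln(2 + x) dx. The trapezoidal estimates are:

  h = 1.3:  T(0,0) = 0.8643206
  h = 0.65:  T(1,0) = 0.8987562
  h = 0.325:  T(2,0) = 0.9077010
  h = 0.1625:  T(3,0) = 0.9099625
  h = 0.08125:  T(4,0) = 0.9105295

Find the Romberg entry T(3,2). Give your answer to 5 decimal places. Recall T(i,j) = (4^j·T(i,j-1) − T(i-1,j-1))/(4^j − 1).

0.91072

Richardson extrapolation on the trapezoidal column (denominator 4−1=3):
T(2,1) = (4·0.9077010 − 0.8987562) / 3 = 0.9106826
T(3,1) = 0.9099625 + (0.9099625 − 0.9077010)/3 = 0.9107163
T(3,2) = (16·0.9107163 − 0.9106826) / 15 = 0.9107185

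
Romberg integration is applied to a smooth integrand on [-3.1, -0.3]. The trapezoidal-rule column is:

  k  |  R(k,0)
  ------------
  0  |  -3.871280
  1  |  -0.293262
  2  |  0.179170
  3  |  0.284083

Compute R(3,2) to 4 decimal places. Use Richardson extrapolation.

Richardson extrapolation on the trapezoidal column (denominator 4−1=3):
R(2,1) = (4·0.179170 − (-0.293262)) / 3 = 0.336647
R(3,1) = (4·0.284083 − 0.179170) / 3 = 0.319054
R(3,2) = (16·0.319054 − 0.336647) / 15 = 0.317881

0.3179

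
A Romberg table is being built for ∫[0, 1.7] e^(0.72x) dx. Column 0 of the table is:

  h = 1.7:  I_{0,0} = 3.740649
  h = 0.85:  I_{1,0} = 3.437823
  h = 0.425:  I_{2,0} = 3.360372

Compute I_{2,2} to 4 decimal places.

Richardson extrapolation on the trapezoidal column (denominator 4−1=3):
I_{1,1} = (4·3.437823 − 3.740649) / 3 = 3.336881
I_{2,1} = 3.360372 + (3.360372 − 3.437823)/3 = 3.334555
I_{2,2} = (16·3.334555 − 3.336881) / 15 = 3.334400

3.3344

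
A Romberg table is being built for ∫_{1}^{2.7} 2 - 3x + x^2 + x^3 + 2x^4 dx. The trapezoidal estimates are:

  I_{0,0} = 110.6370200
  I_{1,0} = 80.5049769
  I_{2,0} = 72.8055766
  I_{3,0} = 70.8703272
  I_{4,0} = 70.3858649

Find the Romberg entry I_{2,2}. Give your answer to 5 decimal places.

I_{1,1} = (4·80.5049769 − 110.6370200) / 3 = 70.4609625
I_{2,1} = (4·72.8055766 − 80.5049769) / 3 = 70.2391098
I_{2,2} = (16·70.2391098 − 70.4609625) / 15 = 70.2243196

70.22432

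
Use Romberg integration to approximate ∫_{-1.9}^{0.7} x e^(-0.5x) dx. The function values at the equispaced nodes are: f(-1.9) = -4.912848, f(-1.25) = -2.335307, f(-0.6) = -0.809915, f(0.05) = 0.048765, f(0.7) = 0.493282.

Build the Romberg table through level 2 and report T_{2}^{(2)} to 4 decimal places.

T_{0}^{(0)} (trapezoid, 1 panel, h=2.6000): -5.745436
T_{1}^{(0)} (trapezoid, 2 panels, h=1.3000): -3.925607
T_{2}^{(0)} (trapezoid, 4 panels, h=0.6500): -3.449056
T_{1}^{(1)} = -3.925607 + (-3.925607 − (-5.745436))/3 = -3.318997
T_{2}^{(1)} = -3.449056 + (-3.449056 − (-3.925607))/3 = -3.290206
T_{2}^{(2)} = -3.290206 + (-3.290206 − (-3.318997))/15 = -3.288287

-3.2883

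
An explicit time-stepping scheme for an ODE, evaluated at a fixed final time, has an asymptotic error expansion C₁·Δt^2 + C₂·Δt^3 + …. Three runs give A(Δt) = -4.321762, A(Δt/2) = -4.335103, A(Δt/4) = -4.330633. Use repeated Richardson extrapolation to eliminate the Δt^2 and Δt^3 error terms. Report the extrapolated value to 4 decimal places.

First eliminate the Δt^2 term (factor 2^2 = 4):
  B₁ = (4·(-4.335103) − (-4.321762))/3 = -4.339550
  B₂ = (4·(-4.330633) − (-4.335103))/3 = -4.329143
Then eliminate the Δt^3 term (factor 2^3 = 8):
  (8·(-4.329143) − (-4.339550))/7 = -4.327656

-4.3277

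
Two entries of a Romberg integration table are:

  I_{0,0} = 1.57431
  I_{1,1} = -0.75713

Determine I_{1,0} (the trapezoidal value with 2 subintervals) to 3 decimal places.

From I_{1,1} = (4·I_{1,0} − I_{0,0})/3, solve for I_{1,0}:
4·I_{1,0} = 3·(-0.75713) + 1.57431 = -0.69708
I_{1,0} = -0.17427

-0.174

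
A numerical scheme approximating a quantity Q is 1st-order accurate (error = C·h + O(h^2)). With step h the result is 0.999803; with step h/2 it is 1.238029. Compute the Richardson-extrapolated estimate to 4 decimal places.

The leading error scales as h; refining by a factor of 2 reduces it by 2^1 = 2.
Extrapolated value = (2·A(h/2) − A(h)) / (2 − 1)
= (2·1.238029 − 0.999803) / 1
= 1.476255 / 1 = 1.476255

1.4763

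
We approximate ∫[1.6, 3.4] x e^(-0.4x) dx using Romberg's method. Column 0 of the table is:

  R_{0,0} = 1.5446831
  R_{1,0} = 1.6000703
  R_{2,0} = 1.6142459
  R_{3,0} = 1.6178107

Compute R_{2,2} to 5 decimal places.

1.61900

Richardson extrapolation on the trapezoidal column (denominator 4−1=3):
R_{1,1} = (4·1.6000703 − 1.5446831) / 3 = 1.6185327
R_{2,1} = (4·1.6142459 − 1.6000703) / 3 = 1.6189711
R_{2,2} = (16·1.6189711 − 1.6185327) / 15 = 1.6190003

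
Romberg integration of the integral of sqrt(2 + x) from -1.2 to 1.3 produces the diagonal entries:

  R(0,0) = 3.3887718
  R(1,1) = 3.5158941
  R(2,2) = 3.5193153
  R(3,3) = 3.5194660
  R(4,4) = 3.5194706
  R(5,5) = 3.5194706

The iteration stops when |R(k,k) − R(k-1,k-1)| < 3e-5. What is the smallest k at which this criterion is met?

|R(1,1) − R(0,0)| = 0.1271223 ≥ 3e-5
|R(2,2) − R(1,1)| = 0.0034212 ≥ 3e-5
|R(3,3) − R(2,2)| = 0.0001507 ≥ 3e-5
|R(4,4) − R(3,3)| = 0.0000046 < 3e-5

k = 4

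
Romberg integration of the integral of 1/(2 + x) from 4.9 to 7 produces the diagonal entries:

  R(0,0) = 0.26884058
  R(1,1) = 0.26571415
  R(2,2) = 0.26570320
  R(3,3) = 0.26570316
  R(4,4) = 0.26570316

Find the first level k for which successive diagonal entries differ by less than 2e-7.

|R(1,1) − R(0,0)| = 0.00312643 ≥ 2e-7
|R(2,2) − R(1,1)| = 0.00001095 ≥ 2e-7
|R(3,3) − R(2,2)| = 0.00000004 < 2e-7

k = 3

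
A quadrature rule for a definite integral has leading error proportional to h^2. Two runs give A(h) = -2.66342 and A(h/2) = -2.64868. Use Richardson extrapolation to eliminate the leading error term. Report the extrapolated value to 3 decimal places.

The leading error scales as h^2; refining by a factor of 2 reduces it by 2^2 = 4.
Extrapolated value = (4·A(h/2) − A(h)) / (4 − 1)
= (4·(-2.64868) − (-2.66342)) / 3
= -7.93130 / 3 = -2.64377

-2.644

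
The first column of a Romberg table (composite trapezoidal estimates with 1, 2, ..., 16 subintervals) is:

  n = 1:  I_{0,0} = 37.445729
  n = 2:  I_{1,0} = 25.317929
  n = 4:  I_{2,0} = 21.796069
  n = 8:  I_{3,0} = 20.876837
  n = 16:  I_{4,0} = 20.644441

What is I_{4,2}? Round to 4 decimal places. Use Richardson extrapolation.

Richardson extrapolation on the trapezoidal column (denominator 4−1=3):
I_{3,1} = (4·20.876837 − 21.796069) / 3 = 20.570426
I_{4,1} = (4·20.644441 − 20.876837) / 3 = 20.566976
I_{4,2} = (16·20.566976 − 20.570426) / 15 = 20.566746
(Column j=1 coincides with Simpson's rule on the same nodes.)

20.5667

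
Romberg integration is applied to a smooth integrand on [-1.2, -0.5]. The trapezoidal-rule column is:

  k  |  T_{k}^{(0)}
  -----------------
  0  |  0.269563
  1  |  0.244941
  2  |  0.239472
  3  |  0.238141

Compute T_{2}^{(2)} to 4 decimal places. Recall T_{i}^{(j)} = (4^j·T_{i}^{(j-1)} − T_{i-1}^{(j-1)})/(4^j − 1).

0.2377

Richardson extrapolation on the trapezoidal column (denominator 4−1=3):
T_{1}^{(1)} = 0.244941 + (0.244941 − 0.269563)/3 = 0.236734
T_{2}^{(1)} = 0.239472 + (0.239472 − 0.244941)/3 = 0.237649
T_{2}^{(2)} = 0.237649 + (0.237649 − 0.236734)/15 = 0.237710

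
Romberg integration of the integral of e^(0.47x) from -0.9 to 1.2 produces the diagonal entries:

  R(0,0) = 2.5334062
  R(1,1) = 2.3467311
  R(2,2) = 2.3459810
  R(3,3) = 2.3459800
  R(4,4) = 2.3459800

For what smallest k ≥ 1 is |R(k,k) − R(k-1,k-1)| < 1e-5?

|R(1,1) − R(0,0)| = 0.1866751 ≥ 1e-5
|R(2,2) − R(1,1)| = 0.0007501 ≥ 1e-5
|R(3,3) − R(2,2)| = 0.0000010 < 1e-5

k = 3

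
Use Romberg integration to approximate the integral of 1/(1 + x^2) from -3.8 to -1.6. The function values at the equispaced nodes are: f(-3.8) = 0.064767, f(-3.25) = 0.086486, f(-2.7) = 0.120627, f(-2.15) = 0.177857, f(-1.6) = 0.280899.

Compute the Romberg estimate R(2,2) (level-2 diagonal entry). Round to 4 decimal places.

0.3013

R(0,0) (trapezoid, 1 panel, h=2.2000): 0.380233
R(1,0) (trapezoid, 2 panels, h=1.1000): 0.322806
R(2,0) (trapezoid, 4 panels, h=0.5500): 0.306792
R(1,1) = 0.322806 + (0.322806 − 0.380233)/3 = 0.303664
R(2,1) = 0.306792 + (0.306792 − 0.322806)/3 = 0.301454
R(2,2) = 0.301454 + (0.301454 − 0.303664)/15 = 0.301307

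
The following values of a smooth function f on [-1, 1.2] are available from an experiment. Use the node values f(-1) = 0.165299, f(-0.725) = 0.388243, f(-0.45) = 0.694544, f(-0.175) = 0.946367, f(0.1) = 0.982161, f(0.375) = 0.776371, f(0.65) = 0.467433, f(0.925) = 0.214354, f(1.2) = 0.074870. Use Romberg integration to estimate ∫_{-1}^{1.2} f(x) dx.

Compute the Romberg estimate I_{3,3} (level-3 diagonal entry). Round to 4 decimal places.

1.2690

I_{0,0} (trapezoid, 1 panel, h=2.2000): 0.264186
I_{1,0} (trapezoid, 2 panels, h=1.1000): 1.212470
I_{2,0} (trapezoid, 4 panels, h=0.5500): 1.245322
I_{3,0} (trapezoid, 8 panels, h=0.2750): 1.262128
I_{1,1} = 1.212470 + (1.212470 − 0.264186)/3 = 1.528565
I_{2,1} = 1.245322 + (1.245322 − 1.212470)/3 = 1.256273
I_{3,1} = 1.262128 + (1.262128 − 1.245322)/3 = 1.267730
I_{2,2} = 1.256273 + (1.256273 − 1.528565)/15 = 1.238120
I_{3,2} = 1.267730 + (1.267730 − 1.256273)/15 = 1.268494
I_{3,3} = 1.268494 + (1.268494 − 1.238120)/63 = 1.268976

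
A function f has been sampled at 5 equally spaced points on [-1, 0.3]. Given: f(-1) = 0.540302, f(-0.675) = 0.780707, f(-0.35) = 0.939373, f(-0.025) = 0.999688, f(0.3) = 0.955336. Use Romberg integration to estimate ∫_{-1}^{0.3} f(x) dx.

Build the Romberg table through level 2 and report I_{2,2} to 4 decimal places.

1.1370

I_{0,0} (trapezoid, 1 panel, h=1.3000): 0.972165
I_{1,0} (trapezoid, 2 panels, h=0.6500): 1.096675
I_{2,0} (trapezoid, 4 panels, h=0.3250): 1.126966
I_{1,1} = 1.096675 + (1.096675 − 0.972165)/3 = 1.138178
I_{2,1} = 1.126966 + (1.126966 − 1.096675)/3 = 1.137063
I_{2,2} = 1.137063 + (1.137063 − 1.138178)/15 = 1.136989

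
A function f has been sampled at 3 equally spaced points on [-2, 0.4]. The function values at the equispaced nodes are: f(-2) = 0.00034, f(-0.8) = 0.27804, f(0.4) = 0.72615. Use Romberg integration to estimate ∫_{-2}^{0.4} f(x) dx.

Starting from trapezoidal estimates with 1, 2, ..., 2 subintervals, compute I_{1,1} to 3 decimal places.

0.735

I_{0,0} (trapezoid, 1 panel, h=2.4000): 0.87179
I_{1,0} (trapezoid, 2 panels, h=1.2000): 0.76954
I_{1,1} = 0.76954 + (0.76954 − 0.87179)/3 = 0.73546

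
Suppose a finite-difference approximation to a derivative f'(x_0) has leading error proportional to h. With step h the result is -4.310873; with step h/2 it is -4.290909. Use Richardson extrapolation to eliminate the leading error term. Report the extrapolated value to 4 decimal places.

Extrapolated value = (2·A(h/2) − A(h)) / (2 − 1)
= (2·(-4.290909) − (-4.310873)) / 1
= -4.270945 / 1 = -4.270945

-4.2709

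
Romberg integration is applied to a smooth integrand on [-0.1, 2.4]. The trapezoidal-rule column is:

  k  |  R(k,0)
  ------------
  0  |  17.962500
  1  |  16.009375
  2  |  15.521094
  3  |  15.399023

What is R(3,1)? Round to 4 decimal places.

15.3583

Richardson extrapolation on the trapezoidal column (denominator 4−1=3):
R(3,1) = 15.399023 + (15.399023 − 15.521094)/3 = 15.358333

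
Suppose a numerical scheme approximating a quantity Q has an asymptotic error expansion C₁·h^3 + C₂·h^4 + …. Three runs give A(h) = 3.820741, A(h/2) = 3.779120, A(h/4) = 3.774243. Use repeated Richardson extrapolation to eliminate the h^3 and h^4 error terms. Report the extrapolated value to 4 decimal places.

3.7736

First eliminate the h^3 term (factor 2^3 = 8):
  B₁ = (8·3.779120 − 3.820741)/7 = 3.773174
  B₂ = (8·3.774243 − 3.779120)/7 = 3.773546
Then eliminate the h^4 term (factor 2^4 = 16):
  (16·3.773546 − 3.773174)/15 = 3.773571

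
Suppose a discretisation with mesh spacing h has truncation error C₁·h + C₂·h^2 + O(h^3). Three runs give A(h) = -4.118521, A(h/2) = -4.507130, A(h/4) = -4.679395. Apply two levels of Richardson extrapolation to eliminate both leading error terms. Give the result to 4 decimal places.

First eliminate the h term (factor 2^1 = 2):
  B₁ = (2·(-4.507130) − (-4.118521))/1 = -4.895739
  B₂ = (2·(-4.679395) − (-4.507130))/1 = -4.851660
Then eliminate the h^2 term (factor 2^2 = 4):
  (4·(-4.851660) − (-4.895739))/3 = -4.836967

-4.8370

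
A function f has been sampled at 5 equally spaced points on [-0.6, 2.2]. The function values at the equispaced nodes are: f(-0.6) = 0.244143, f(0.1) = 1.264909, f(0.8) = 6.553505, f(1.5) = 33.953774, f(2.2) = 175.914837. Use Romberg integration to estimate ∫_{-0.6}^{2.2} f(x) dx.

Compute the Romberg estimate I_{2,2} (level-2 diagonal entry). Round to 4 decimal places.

I_{0,0} (trapezoid, 1 panel, h=2.8000): 246.622572
I_{1,0} (trapezoid, 2 panels, h=1.4000): 132.486193
I_{2,0} (trapezoid, 4 panels, h=0.7000): 90.896175
I_{1,1} = 132.486193 + (132.486193 − 246.622572)/3 = 94.440733
I_{2,1} = 90.896175 + (90.896175 − 132.486193)/3 = 77.032836
I_{2,2} = 77.032836 + (77.032836 − 94.440733)/15 = 75.872310

75.8723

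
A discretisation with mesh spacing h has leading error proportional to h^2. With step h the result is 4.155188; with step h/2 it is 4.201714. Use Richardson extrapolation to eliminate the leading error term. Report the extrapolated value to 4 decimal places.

4.2172

The leading error scales as h^2; refining by a factor of 2 reduces it by 2^2 = 4.
Extrapolated value = (4·A(h/2) − A(h)) / (4 − 1)
= (4·4.201714 − 4.155188) / 3
= 12.651668 / 3 = 4.217223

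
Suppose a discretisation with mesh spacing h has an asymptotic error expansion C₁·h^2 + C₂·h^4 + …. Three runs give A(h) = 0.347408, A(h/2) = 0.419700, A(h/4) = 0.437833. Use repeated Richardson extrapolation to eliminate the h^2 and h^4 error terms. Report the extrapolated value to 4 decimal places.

First eliminate the h^2 term (factor 2^2 = 4):
  B₁ = (4·0.419700 − 0.347408)/3 = 0.443797
  B₂ = (4·0.437833 − 0.419700)/3 = 0.443877
Then eliminate the h^4 term (factor 2^4 = 16):
  (16·0.443877 − 0.443797)/15 = 0.443882

0.4439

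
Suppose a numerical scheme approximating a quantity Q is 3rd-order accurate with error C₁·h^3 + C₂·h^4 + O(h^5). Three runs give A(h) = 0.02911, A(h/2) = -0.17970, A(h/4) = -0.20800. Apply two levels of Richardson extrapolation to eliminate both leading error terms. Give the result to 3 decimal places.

-0.212

First eliminate the h^3 term (factor 2^3 = 8):
  B₁ = (8·(-0.17970) − 0.02911)/7 = -0.20953
  B₂ = (8·(-0.20800) − (-0.17970))/7 = -0.21204
Then eliminate the h^4 term (factor 2^4 = 16):
  (16·(-0.21204) − (-0.20953))/15 = -0.21221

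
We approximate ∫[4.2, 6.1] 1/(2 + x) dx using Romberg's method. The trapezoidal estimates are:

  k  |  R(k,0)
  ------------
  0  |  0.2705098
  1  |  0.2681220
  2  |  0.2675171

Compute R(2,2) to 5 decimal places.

Richardson extrapolation on the trapezoidal column (denominator 4−1=3):
R(1,1) = 0.2681220 + (0.2681220 − 0.2705098)/3 = 0.2673261
R(2,1) = 0.2675171 + (0.2675171 − 0.2681220)/3 = 0.2673155
R(2,2) = (16·0.2673155 − 0.2673261) / 15 = 0.2673148

0.26731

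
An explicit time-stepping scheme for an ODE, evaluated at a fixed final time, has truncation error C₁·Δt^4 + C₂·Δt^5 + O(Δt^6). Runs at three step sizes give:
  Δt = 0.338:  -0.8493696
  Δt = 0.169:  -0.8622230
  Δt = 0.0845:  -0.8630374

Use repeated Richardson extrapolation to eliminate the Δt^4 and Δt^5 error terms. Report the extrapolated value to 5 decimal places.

-0.86309

First eliminate the Δt^4 term (factor 2^4 = 16):
  B₁ = (16·(-0.8622230) − (-0.8493696))/15 = -0.8630799
  B₂ = (16·(-0.8630374) − (-0.8622230))/15 = -0.8630917
Then eliminate the Δt^5 term (factor 2^5 = 32):
  (32·(-0.8630917) − (-0.8630799))/31 = -0.8630921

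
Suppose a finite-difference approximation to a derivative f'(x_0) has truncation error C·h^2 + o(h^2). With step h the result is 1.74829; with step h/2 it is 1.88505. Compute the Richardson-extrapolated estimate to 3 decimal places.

Extrapolated value = (4·A(h/2) − A(h)) / (4 − 1)
= (4·1.88505 − 1.74829) / 3
= 5.79191 / 3 = 1.93064

1.931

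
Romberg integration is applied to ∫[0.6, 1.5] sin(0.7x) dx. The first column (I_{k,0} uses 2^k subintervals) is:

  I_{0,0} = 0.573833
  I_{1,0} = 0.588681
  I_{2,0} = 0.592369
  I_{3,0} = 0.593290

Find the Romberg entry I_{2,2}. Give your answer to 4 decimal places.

0.5936

I_{1,1} = 0.588681 + (0.588681 − 0.573833)/3 = 0.593630
I_{2,1} = 0.592369 + (0.592369 − 0.588681)/3 = 0.593598
I_{2,2} = (16·0.593598 − 0.593630) / 15 = 0.593596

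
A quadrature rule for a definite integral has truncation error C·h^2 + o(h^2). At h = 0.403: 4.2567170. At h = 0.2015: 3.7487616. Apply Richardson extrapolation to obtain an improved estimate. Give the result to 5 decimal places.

Extrapolated value = (4·A(h/2) − A(h)) / (4 − 1)
= (4·3.7487616 − 4.2567170) / 3
= 10.7383294 / 3 = 3.5794431

3.57944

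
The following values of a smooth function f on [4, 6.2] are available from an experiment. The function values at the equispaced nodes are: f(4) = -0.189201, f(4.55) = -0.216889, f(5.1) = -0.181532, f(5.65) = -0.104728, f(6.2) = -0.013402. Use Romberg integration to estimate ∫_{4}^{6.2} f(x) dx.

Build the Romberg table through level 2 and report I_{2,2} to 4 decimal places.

-0.3395

I_{0,0} (trapezoid, 1 panel, h=2.2000): -0.222863
I_{1,0} (trapezoid, 2 panels, h=1.1000): -0.311117
I_{2,0} (trapezoid, 4 panels, h=0.5500): -0.332448
I_{1,1} = -0.311117 + (-0.311117 − (-0.222863))/3 = -0.340535
I_{2,1} = -0.332448 + (-0.332448 − (-0.311117))/3 = -0.339558
I_{2,2} = -0.339558 + (-0.339558 − (-0.340535))/15 = -0.339493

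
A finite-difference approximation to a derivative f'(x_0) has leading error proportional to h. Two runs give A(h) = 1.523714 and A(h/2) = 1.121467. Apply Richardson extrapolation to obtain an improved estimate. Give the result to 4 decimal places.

0.7192

The leading error scales as h; refining by a factor of 2 reduces it by 2^1 = 2.
Extrapolated value = (2·A(h/2) − A(h)) / (2 − 1)
= (2·1.121467 − 1.523714) / 1
= 0.719220 / 1 = 0.719220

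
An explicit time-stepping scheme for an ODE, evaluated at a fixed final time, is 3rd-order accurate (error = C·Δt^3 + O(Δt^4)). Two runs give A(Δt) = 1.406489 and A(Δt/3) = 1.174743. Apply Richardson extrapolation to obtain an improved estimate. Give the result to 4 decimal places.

The leading error scales as Δt^3; refining by a factor of 3 reduces it by 3^3 = 27.
Extrapolated value = (27·A(Δt/3) − A(Δt)) / (27 − 1)
= (27·1.174743 − 1.406489) / 26
= 30.311572 / 26 = 1.165830

1.1658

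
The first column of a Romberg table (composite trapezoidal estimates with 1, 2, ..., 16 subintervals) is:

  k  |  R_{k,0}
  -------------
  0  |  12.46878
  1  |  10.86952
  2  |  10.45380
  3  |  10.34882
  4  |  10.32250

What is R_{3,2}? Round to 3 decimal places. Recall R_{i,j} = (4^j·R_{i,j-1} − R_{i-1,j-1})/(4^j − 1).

Richardson extrapolation on the trapezoidal column (denominator 4−1=3):
R_{2,1} = 10.45380 + (10.45380 − 10.86952)/3 = 10.31523
R_{3,1} = (4·10.34882 − 10.45380) / 3 = 10.31383
R_{3,2} = (16·10.31383 − 10.31523) / 15 = 10.31374
(Column j=1 coincides with Simpson's rule on the same nodes.)

10.314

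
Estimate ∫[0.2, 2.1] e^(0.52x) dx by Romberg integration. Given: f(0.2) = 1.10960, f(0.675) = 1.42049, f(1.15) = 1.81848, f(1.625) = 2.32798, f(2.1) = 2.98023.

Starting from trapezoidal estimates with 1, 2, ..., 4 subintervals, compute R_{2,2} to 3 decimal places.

3.597

R_{0,0} (trapezoid, 1 panel, h=1.9000): 3.88534
R_{1,0} (trapezoid, 2 panels, h=0.9500): 3.67023
R_{2,0} (trapezoid, 4 panels, h=0.4750): 3.61564
R_{1,1} = 3.67023 + (3.67023 − 3.88534)/3 = 3.59853
R_{2,1} = 3.61564 + (3.61564 − 3.67023)/3 = 3.59744
R_{2,2} = 3.59744 + (3.59744 − 3.59853)/15 = 3.59737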